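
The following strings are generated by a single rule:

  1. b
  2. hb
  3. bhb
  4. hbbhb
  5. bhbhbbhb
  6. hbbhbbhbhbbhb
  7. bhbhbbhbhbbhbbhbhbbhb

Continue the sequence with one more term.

hbbhbbhbhbbhbbhbhbbhbhbbhbbhbhbbhb

This is a Fibonacci-style word recurrence s(k) = s(k−2)·s(k−1): e.g. b·hb = bhb.
The next term joins hbbhbbhbhbbhb and bhbhbbhbhbbhbbhbhbbhb.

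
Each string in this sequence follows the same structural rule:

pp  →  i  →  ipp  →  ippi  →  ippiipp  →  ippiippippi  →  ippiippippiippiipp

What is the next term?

ippiippippiippiippippiippippi

This is a Fibonacci-style word recurrence s(k) = s(k−1)·s(k−2): e.g. i·pp = ipp.
So term 8 is ippiippippiippiipp·ippiippippi.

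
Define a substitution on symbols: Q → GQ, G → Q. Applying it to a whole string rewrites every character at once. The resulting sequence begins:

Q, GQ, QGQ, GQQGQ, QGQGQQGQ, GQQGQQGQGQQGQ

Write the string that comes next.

Rewriting the 13 symbols of GQQGQQGQGQQGQ one by one yields Q GQ GQ Q GQ GQ Q GQ Q GQ GQ Q GQ; concatenated:

QGQGQQGQGQQGQQGQGQQGQ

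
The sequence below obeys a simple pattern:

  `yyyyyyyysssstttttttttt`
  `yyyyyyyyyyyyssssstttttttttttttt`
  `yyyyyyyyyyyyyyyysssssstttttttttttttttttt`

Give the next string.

yyyyyyyyyyyyyyyyyyyyssssssstttttttttttttttttttttt

Term n consists of 4n y's, followed by n+2 s's, followed by 4n+2 t's, where the shown terms are n = 2, 3, 4.
For the next term, n = 5, so the run lengths are 20, 7, 22.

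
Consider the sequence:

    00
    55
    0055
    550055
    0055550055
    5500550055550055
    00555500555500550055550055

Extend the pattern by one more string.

550055005555005500555500555500550055550055

This is a Fibonacci-style word recurrence s(k) = s(k−2)·s(k−1): e.g. 00·55 = 0055.
Continuing: 5500550055550055 · 00555500555500550055550055 gives term 8.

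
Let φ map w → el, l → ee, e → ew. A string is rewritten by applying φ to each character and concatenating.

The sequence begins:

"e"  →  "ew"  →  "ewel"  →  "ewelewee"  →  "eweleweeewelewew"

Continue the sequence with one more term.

Replace each of the 16 characters of eweleweeewelewew in place — ew el ew ee ew el ew ew ew el ew ee ew el ew el — and concatenate.

eweleweeeweleweweweleweeewelewel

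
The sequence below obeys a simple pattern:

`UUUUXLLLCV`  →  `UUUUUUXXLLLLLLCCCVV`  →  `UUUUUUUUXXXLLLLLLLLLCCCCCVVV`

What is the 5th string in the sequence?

Term n consists of 2n+2 U's, followed by n X's, followed by 3n L's, followed by 2n-1 C's, followed by n V's (n = 1, 2, …).
Setting n = 5 gives 12, 5, 15, 9, 5 characters in each block.

UUUUUUUUUUUUXXXXXLLLLLLLLLLLLLLLCCCCCCCCCVVVVV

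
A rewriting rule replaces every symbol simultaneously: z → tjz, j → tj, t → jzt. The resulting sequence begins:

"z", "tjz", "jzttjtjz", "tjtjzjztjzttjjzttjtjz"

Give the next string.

Replace each of the 21 characters of tjtjzjztjzttjjzttjtjz in place — jzt tj jzt tj tjz tj tjz jzt tj tjz jzt jzt tj tj tjz jzt jzt tj jzt tj tjz — and concatenate.

jzttjjzttjtjztjtjzjzttjtjzjztjzttjtjtjzjztjzttjjzttjtjz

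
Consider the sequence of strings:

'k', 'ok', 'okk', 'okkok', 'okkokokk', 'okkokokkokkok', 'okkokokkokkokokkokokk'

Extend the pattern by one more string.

okkokokkokkokokkokokkokkokokkokkok

Each term (from the third on) is the previous term followed by the one before it: term 3 = ok·k = okk.
The next term joins okkokokkokkokokkokokk and okkokokkokkok.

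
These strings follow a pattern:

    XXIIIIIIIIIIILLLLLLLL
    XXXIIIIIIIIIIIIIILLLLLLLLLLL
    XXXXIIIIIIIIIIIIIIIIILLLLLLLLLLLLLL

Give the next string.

XXXXXIIIIIIIIIIIIIIIIIIIILLLLLLLLLLLLLLLLL

Term n consists of n-1 X's, followed by 3n+2 I's, followed by 3n-1 L's, where the shown terms are n = 3, 4, 5.
At n = 6 the blocks have lengths 5, 20, 17.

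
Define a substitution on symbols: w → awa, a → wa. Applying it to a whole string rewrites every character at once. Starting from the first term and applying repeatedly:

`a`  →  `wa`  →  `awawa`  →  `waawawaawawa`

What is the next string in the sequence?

awawawaawawaawawawaawawaawawa

Expanding waawawaawawa: w→awa, a→wa, a→wa, w→awa, a→wa, w→awa, a→wa, a→wa, w→awa, a→wa, w→awa, a→wa. Concatenated: awa wa wa awa wa awa wa wa awa wa awa wa.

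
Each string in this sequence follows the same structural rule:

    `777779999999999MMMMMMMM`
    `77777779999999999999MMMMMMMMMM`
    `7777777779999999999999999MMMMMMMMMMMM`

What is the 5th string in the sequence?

The n-th term is 2n-1 7's then 3n+1 9's then 2n+2 M's, where the shown terms are n = 3, 4, 5.
Setting n = 7 gives 13, 22, 16 characters in each block.

77777777777779999999999999999999999MMMMMMMMMMMMMMMM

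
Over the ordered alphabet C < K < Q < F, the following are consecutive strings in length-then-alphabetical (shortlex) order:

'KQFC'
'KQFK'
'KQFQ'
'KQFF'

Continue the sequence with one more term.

Treat KQFF as a base-4 numeral over the given alphabet and add one, carrying through any trailing F's.

KFCC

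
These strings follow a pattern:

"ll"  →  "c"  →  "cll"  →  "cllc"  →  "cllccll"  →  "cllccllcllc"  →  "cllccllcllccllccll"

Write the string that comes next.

cllccllcllccllccllcllccllcllc

This is a Fibonacci-style word recurrence s(k) = s(k−1)·s(k−2): e.g. c·ll = cll.
So term 8 is cllccllcllccllccll·cllccllcllc.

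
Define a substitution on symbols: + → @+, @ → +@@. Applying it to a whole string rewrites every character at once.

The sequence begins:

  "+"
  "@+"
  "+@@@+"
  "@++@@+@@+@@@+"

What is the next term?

+@@@+@++@@+@@@++@@+@@@++@@+@@+@@@+

φ(@++@@+@@+@@@+) expands symbol-by-symbol to +@@ @+ @+ +@@ +@@ @+ +@@ +@@ @+ +@@ +@@ +@@ @+; joining the 13 pieces gives the next term.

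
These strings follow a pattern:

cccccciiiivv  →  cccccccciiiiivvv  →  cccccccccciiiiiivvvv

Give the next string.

Reading off run lengths: c runs 6, 8, 10; i runs 4, 5, 6; v runs 2, 3, 4 — each is linear in n, where the shown terms are n = 3, 4, 5.
For the next term, n = 6, so the run lengths are 12, 7, 5.

cccccccccccciiiiiiivvvvv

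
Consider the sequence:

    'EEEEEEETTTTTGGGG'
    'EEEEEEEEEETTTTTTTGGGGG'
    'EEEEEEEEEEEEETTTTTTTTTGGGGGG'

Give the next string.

Each string has the form E^{3n+1} T^{2n+1} G^{n+2}, where the shown terms are n = 2, 3, 4.
For the next term, n = 5, so the run lengths are 16, 11, 7.

EEEEEEEEEEEEEEEETTTTTTTTTTTGGGGGGG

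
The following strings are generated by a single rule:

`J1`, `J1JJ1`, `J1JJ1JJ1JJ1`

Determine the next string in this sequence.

Each string is two copies of the previous one joined by 'J'.
So the next term is two copies of J1JJ1JJ1JJ1 with 'J' between the halves.

J1JJ1JJ1JJ1JJ1JJ1JJ1JJ1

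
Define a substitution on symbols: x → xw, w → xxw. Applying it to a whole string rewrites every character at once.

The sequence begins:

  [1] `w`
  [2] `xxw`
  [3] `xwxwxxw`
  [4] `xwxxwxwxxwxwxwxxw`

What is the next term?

xwxxwxwxwxxwxwxxwxwxwxxwxwxxwxwxxwxwxwxxw

φ(xwxxwxwxxwxwxwxxw) expands symbol-by-symbol to xw xxw xw xw xxw xw xxw xw xw xxw xw xxw xw xxw xw xw xxw; joining the 17 pieces gives the next term.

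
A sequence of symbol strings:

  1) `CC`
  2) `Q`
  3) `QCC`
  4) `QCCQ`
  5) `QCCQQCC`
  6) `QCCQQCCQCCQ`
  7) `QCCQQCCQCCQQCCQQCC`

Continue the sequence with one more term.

QCCQQCCQCCQQCCQQCCQCCQQCCQCCQ

This is a Fibonacci-style word recurrence s(k) = s(k−1)·s(k−2): e.g. Q·CC = QCC.
So term 8 is QCCQQCCQCCQQCCQQCC·QCCQQCCQCCQ.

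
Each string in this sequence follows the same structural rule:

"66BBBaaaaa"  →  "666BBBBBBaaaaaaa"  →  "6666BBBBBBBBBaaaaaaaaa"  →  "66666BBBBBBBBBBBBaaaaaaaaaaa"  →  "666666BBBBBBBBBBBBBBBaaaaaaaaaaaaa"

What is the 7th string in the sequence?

66666666BBBBBBBBBBBBBBBBBBBBBaaaaaaaaaaaaaaaaa

Reading off run lengths: 6 runs 2, 3, 4, 5, 6; B runs 3, 6, 9, 12, 15; a runs 5, 7, 9, 11, 13 — each is linear in n (n = 1, 2, …).
At n = 7 the blocks have lengths 8, 21, 17.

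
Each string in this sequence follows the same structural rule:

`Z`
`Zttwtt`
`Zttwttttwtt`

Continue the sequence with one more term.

Zttwttttwttttwtt

Every step adds ttwtt to the end: s(k+1) = s(k)·ttwtt.
So the next term is Zttwttttwtt·ttwtt.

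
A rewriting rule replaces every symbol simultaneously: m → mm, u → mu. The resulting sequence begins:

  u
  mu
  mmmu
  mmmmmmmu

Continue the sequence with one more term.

mmmmmmmmmmmmmmmu

Apply φ to mmmmmmmu symbol by symbol: m→mm, m→mm, m→mm, m→mm, m→mm, m→mm, m→mm, u→mu; joined: mm mm mm mm mm mm mm mu.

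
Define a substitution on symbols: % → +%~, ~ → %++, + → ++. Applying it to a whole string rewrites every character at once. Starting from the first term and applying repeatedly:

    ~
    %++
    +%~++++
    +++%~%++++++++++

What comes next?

+++++++%~%+++%~++++++++++++++++++++

Applying the rule to each of the 16 symbols of +++%~%++++++++++ gives the pieces ++ ++ ++ +%~ %++ +%~ ++ ++ ++ ++ ++ ++ ++ ++ ++ ++, which concatenate to the answer.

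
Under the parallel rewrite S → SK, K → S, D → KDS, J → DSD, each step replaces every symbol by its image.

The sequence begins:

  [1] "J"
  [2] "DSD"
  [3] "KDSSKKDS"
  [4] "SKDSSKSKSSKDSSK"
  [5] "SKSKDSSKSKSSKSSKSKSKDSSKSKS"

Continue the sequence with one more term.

φ(SKSKDSSKSKSSKSSKSKSKDSSKSKS) expands symbol-by-symbol to SK S SK S KDS SK SK S SK S SK SK S SK SK S SK S SK S KDS SK SK S SK S SK; joining the 27 pieces gives the next term.

SKSSKSKDSSKSKSSKSSKSKSSKSKSSKSSKSKDSSKSKSSKSSK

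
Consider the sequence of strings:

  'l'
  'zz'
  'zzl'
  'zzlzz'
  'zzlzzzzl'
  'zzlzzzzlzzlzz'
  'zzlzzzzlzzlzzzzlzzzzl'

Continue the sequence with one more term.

From term 3 onward, concatenate the last term with the second-to-last: zz·l = zzl, zzl·zz = zzlzz, …
The next term joins zzlzzzzlzzlzzzzlzzzzl and zzlzzzzlzzlzz.

zzlzzzzlzzlzzzzlzzzzlzzlzzzzlzzlzz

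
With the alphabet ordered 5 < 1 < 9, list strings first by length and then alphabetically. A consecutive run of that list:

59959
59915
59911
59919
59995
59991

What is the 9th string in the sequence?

15551

Stepping forward 3 times from 59991: 59991 → 59999 → 15555, then the target.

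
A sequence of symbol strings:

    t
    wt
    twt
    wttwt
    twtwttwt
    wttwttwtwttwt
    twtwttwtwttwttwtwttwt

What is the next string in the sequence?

wttwttwtwttwttwtwttwtwttwttwtwttwt

This is a Fibonacci-style word recurrence s(k) = s(k−2)·s(k−1): e.g. t·wt = twt.
Continuing: wttwttwtwttwt · twtwttwtwttwttwtwttwt gives term 8.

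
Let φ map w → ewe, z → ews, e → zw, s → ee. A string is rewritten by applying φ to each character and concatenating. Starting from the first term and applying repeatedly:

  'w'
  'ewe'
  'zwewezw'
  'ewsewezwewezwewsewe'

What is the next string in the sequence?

zweweeezwewezwewsewezwewezwewsewezweweeezwewezw

Applying the rule to each of the 19 symbols of ewsewezwewezwewsewe gives the pieces zw ewe ee zw ewe zw ews ewe zw ewe zw ews ewe zw ewe ee zw ewe zw, which concatenate to the answer.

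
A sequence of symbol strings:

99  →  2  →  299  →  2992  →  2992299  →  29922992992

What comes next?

Each term (from the third on) is the previous term followed by the one before it: term 3 = 2·99 = 299.
So term 7 is 29922992992·2992299.

299229929922992299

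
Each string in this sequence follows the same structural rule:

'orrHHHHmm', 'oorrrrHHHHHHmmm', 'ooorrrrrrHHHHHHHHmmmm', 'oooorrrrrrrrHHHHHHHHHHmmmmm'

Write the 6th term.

oooooorrrrrrrrrrrrHHHHHHHHHHHHHHmmmmmmm

The n-th term is n o's then 2n r's then 2n+2 H's then n+1 m's (n = 1, 2, …).
Setting n = 6 gives 6, 12, 14, 7 characters in each block.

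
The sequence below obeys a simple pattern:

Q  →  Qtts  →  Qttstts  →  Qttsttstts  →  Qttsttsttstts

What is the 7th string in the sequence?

The strings grow by a fixed suffix tts each time.
From Qttsttsttstts, 2 further steps: Qttsttsttstts → Qttsttsttsttstts → (answer).

Qttsttsttsttsttstts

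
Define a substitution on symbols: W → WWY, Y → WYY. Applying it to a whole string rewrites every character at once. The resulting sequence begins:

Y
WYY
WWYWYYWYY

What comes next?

Apply φ to WWYWYYWYY symbol by symbol: W→WWY, W→WWY, Y→WYY, W→WWY, Y→WYY, Y→WYY, W→WWY, Y→WYY, Y→WYY; joined: WWY WWY WYY WWY WYY WYY WWY WYY WYY.

WWYWWYWYYWWYWYYWYYWWYWYYWYY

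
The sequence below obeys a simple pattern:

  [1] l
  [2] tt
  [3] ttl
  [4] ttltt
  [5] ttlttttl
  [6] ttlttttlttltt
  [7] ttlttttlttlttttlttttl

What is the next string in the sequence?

ttlttttlttlttttlttttlttlttttlttltt

This is a Fibonacci-style word recurrence s(k) = s(k−1)·s(k−2): e.g. tt·l = ttl.
So term 8 is ttlttttlttlttttlttttl·ttlttttlttltt.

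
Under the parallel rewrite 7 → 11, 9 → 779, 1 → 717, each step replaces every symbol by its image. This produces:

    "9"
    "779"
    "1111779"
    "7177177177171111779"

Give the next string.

11717111171711117171111717117177177177171111779

φ(7177177177171111779) expands symbol-by-symbol to 11 717 11 11 717 11 11 717 11 11 717 11 717 717 717 717 11 11 779; joining the 19 pieces gives the next term.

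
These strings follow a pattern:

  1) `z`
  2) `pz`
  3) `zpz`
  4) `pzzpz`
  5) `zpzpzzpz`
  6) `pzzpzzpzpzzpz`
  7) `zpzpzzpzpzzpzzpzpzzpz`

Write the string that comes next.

pzzpzzpzpzzpzzpzpzzpzpzzpzzpzpzzpz

This is a Fibonacci-style word recurrence s(k) = s(k−2)·s(k−1): e.g. z·pz = zpz.
The next term joins pzzpzzpzpzzpz and zpzpzzpzpzzpzzpzpzzpz.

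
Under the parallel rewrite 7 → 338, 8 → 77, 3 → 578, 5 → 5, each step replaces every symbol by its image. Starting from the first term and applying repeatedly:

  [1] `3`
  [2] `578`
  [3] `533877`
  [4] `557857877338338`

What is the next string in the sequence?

Rewriting the 15 symbols of 557857877338338 one by one yields 5 5 338 77 5 338 77 338 338 578 578 77 578 578 77; concatenated:

55338775338773383385785787757857877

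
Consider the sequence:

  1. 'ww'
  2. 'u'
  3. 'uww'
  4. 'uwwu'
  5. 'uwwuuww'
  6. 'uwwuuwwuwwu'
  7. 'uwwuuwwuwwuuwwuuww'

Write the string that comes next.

uwwuuwwuwwuuwwuuwwuwwuuwwuwwu

Each term (from the third on) is the previous term followed by the one before it: term 3 = u·ww = uww.
So term 8 is uwwuuwwuwwuuwwuuww·uwwuuwwuwwu.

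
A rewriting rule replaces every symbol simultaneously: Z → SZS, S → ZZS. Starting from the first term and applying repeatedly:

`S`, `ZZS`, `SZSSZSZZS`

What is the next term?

Rewriting each symbol of SZSSZSZZS: S→ZZS, Z→SZS, S→ZZS, S→ZZS, Z→SZS, S→ZZS, Z→SZS, Z→SZS, S→ZZS, which concatenates to ZZS SZS ZZS ZZS SZS ZZS SZS SZS ZZS.

ZZSSZSZZSZZSSZSZZSSZSSZSZZS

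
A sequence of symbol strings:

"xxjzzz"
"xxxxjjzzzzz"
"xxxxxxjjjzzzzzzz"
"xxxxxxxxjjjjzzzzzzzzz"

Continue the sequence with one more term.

Reading off run lengths: x runs 2, 4, 6, 8; j runs 1, 2, 3, 4; z runs 3, 5, 7, 9 — each is linear in n (n = 1, 2, …).
For the next term, n = 5, so the run lengths are 10, 5, 11.

xxxxxxxxxxjjjjjzzzzzzzzzzz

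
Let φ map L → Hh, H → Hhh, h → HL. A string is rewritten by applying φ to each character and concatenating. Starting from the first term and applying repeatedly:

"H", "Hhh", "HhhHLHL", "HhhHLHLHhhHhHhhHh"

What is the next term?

HhhHLHLHhhHhHhhHhHhhHLHLHhhHLHhhHLHLHhhHL

Applying the rule to each of the 17 symbols of HhhHLHLHhhHhHhhHh gives the pieces Hhh HL HL Hhh Hh Hhh Hh Hhh HL HL Hhh HL Hhh HL HL Hhh HL, which concatenate to the answer.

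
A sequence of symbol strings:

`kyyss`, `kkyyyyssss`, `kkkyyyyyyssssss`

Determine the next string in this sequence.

Term n consists of n k's, followed by 2n y's, followed by 2n s's (n = 1, 2, …).
For the next term, n = 4, so the run lengths are 4, 8, 8.

kkkkyyyyyyyyssssssss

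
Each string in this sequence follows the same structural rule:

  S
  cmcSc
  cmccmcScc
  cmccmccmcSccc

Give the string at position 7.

cmccmccmccmccmccmcScccccc

s(k+1) = cmc·s(k)·c, so each term gains cmc as a prefix and c as a suffix.
From cmccmccmcSccc, 3 further steps: cmccmccmcSccc → cmccmccmccmcScccc → cmccmccmccmccmcSccccc → (answer).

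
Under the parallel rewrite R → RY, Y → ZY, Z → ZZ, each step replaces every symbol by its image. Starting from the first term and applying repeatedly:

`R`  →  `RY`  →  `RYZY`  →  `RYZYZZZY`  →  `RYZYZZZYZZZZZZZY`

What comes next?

RYZYZZZYZZZZZZZYZZZZZZZZZZZZZZZY

φ(RYZYZZZYZZZZZZZY) expands symbol-by-symbol to RY ZY ZZ ZY ZZ ZZ ZZ ZY ZZ ZZ ZZ ZZ ZZ ZZ ZZ ZY; joining the 16 pieces gives the next term.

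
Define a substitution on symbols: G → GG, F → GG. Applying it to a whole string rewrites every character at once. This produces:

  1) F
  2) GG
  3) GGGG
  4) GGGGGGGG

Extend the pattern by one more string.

GGGGGGGGGGGGGGGG

Rewriting each symbol of GGGGGGGG: G→GG, G→GG, G→GG, G→GG, G→GG, G→GG, G→GG, G→GG, which concatenates to GG GG GG GG GG GG GG GG.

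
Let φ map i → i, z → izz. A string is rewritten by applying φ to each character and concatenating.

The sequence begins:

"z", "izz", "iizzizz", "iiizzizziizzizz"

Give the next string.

φ(iiizzizziizzizz) expands symbol-by-symbol to i i i izz izz i izz izz i i izz izz i izz izz; joining the 15 pieces gives the next term.

iiiizzizziizzizziiizzizziizzizz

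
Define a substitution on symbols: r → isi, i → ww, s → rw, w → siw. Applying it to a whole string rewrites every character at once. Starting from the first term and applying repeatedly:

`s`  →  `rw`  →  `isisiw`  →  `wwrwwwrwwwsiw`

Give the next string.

siwsiwisisiwsiwsiwisisiwsiwsiwrwwwsiw

Applying the rule to each of the 13 symbols of wwrwwwrwwwsiw gives the pieces siw siw isi siw siw siw isi siw siw siw rw ww siw, which concatenate to the answer.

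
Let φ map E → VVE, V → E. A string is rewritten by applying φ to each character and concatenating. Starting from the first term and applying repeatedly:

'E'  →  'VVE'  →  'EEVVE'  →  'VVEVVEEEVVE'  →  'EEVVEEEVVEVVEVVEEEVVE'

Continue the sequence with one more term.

Rewriting the 21 symbols of EEVVEEEVVEVVEVVEEEVVE one by one yields VVE VVE E E VVE VVE VVE E E VVE E E VVE E E VVE VVE VVE E E VVE; concatenated:

VVEVVEEEVVEVVEVVEEEVVEEEVVEEEVVEVVEVVEEEVVE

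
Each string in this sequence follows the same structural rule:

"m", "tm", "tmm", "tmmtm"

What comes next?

From term 3 onward, concatenate the last term with the second-to-last: tm·m = tmm, tmm·tm = tmmtm, …
So term 5 is tmmtm·tmm.

tmmtmtmm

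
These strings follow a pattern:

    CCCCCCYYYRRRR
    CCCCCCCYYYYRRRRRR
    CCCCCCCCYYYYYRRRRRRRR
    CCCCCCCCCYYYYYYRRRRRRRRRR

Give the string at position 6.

Reading off run lengths: C runs 6, 7, 8, 9; Y runs 3, 4, 5, 6; R runs 4, 6, 8, 10 — each is linear in n, where the shown terms are n = 3, 4, 5, 6.
At n = 8 the blocks have lengths 11, 8, 14.

CCCCCCCCCCCYYYYYYYYRRRRRRRRRRRRRR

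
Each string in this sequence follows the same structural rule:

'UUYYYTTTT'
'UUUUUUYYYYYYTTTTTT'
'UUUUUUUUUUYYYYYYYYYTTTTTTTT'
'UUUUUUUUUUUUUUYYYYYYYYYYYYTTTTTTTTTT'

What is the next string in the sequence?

UUUUUUUUUUUUUUUUUUYYYYYYYYYYYYYYYTTTTTTTTTTTT

Reading off run lengths: U runs 2, 6, 10, 14; Y runs 3, 6, 9, 12; T runs 4, 6, 8, 10 — each is linear in n (n = 1, 2, …).
For the next term, n = 5, so the run lengths are 18, 15, 12.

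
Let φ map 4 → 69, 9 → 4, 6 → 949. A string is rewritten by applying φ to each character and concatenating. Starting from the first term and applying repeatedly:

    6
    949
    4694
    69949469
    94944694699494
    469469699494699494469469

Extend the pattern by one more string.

φ(469469699494699494469469) expands symbol-by-symbol to 69 949 4 69 949 4 949 4 4 69 4 69 949 4 4 69 4 69 69 949 4 69 949 4; joining the 24 pieces gives the next term.

69949469949494944694699494469469699494699494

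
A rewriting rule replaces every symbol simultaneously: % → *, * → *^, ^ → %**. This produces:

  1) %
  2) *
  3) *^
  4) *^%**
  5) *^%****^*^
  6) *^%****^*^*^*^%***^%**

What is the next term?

*^%****^*^*^*^%***^%***^%***^%****^*^*^%****^*^

Applying the rule to each of the 22 symbols of *^%****^*^*^*^%***^%** gives the pieces *^ %** * *^ *^ *^ *^ %** *^ %** *^ %** *^ %** * *^ *^ *^ %** * *^ *^, which concatenate to the answer.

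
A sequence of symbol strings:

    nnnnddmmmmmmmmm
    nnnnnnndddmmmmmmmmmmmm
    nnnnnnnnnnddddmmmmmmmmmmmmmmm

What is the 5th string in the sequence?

The n-th term is 3n-2 n's then n d's then 3n+3 m's, where the shown terms are n = 2, 3, 4.
For term 5, n = 6, so the run lengths are 16, 6, 21.

nnnnnnnnnnnnnnnnddddddmmmmmmmmmmmmmmmmmmmmm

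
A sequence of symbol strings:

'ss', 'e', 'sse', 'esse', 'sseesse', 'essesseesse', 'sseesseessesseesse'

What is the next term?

This is a Fibonacci-style word recurrence s(k) = s(k−2)·s(k−1): e.g. ss·e = sse.
Continuing: essesseesse · sseesseessesseesse gives term 8.

essesseessesseesseessesseesse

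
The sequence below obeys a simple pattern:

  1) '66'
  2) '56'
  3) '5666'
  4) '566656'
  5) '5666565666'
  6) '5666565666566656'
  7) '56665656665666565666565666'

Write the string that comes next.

This is a Fibonacci-style word recurrence s(k) = s(k−1)·s(k−2): e.g. 56·66 = 5666.
So term 8 is 56665656665666565666565666·5666565666566656.

566656566656665656665656665666565666566656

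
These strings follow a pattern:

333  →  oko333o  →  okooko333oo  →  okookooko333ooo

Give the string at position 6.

Every step adds oko to the front and o to the end of the previous string.
From okookooko333ooo, 2 further steps: okookooko333ooo → okookookooko333oooo → (answer).

okookookookooko333ooooo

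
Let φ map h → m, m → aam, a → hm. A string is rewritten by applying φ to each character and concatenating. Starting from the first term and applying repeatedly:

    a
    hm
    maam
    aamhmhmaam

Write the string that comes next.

Rewriting each symbol of aamhmhmaam: a→hm, a→hm, m→aam, h→m, m→aam, h→m, m→aam, a→hm, a→hm, m→aam, which concatenates to hm hm aam m aam m aam hm hm aam.

hmhmaammaammaamhmhmaam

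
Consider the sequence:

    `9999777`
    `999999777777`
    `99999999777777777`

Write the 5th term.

The n-th term is 2n+2 9's then 3n 7's (n = 1, 2, …).
Setting n = 5 gives 12, 15 characters in each block.

999999999999777777777777777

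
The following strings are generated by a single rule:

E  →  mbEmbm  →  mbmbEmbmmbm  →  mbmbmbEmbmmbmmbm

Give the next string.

mbmbmbmbEmbmmbmmbmmbm

Each term wraps the previous one in mb on the left and mbm on the right.
So the next term is mb·mbmbmbEmbmmbmmbm·mbm.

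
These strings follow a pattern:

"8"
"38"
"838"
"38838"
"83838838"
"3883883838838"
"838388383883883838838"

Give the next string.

From term 3 onward, concatenate the second-to-last term with the last: 8·38 = 838, 38·838 = 38838, …
The next term joins 3883883838838 and 838388383883883838838.

3883883838838838388383883883838838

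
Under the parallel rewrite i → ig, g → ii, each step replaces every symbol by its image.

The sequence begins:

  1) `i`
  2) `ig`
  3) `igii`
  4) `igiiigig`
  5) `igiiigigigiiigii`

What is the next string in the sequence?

Replace each of the 16 characters of igiiigigigiiigii in place — ig ii ig ig ig ii ig ii ig ii ig ig ig ii ig ig — and concatenate.

igiiigigigiiigiiigiiigigigiiigig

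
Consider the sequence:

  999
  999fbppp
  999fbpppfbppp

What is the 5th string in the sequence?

999fbpppfbpppfbpppfbppp

Every step adds fbppp to the end: s(k+1) = s(k)·fbppp.
From 999fbpppfbppp, 2 further steps: 999fbpppfbppp → 999fbpppfbpppfbppp → (answer).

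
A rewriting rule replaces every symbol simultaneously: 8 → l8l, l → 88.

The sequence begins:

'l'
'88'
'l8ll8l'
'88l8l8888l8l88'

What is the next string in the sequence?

l8ll8l88l8l88l8ll8ll8ll8l88l8l88l8ll8l

Applying the rule to each of the 14 symbols of 88l8l8888l8l88 gives the pieces l8l l8l 88 l8l 88 l8l l8l l8l l8l 88 l8l 88 l8l l8l, which concatenate to the answer.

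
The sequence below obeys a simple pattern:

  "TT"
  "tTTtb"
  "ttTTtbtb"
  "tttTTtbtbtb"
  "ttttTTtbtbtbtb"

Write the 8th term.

Each term wraps the previous one in t on the left and tb on the right.
From ttttTTtbtbtbtb, 3 further steps: ttttTTtbtbtbtb → tttttTTtbtbtbtbtb → ttttttTTtbtbtbtbtbtb → (answer).

tttttttTTtbtbtbtbtbtbtb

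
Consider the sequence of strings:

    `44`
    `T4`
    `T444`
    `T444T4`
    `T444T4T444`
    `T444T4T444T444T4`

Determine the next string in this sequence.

T444T4T444T444T4T444T4T444

This is a Fibonacci-style word recurrence s(k) = s(k−1)·s(k−2): e.g. T4·44 = T444.
Continuing: T444T4T444T444T4 · T444T4T444 gives term 7.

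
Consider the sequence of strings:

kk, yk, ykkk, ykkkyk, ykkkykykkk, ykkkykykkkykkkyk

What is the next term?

From term 3 onward, concatenate the last term with the second-to-last: yk·kk = ykkk, ykkk·yk = ykkkyk, …
Continuing: ykkkykykkkykkkyk · ykkkykykkk gives term 7.

ykkkykykkkykkkykykkkykykkk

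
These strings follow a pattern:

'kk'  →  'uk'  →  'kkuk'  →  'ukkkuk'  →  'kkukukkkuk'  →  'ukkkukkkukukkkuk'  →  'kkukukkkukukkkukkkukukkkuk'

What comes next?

ukkkukkkukukkkukkkukukkkukukkkukkkukukkkuk

From term 3 onward, concatenate the second-to-last term with the last: kk·uk = kkuk, uk·kkuk = ukkkuk, …
Continuing: ukkkukkkukukkkuk · kkukukkkukukkkukkkukukkkuk gives term 8.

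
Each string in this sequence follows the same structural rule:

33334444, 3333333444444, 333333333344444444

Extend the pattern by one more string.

Each string has the form 3^{3n+1} 4^{2n+2} (n = 1, 2, …).
For the next term, n = 4, so the run lengths are 13, 10.

33333333333334444444444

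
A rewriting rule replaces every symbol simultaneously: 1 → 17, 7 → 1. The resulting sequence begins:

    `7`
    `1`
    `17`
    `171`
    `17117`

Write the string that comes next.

Apply φ to 17117 symbol by symbol: 1→17, 7→1, 1→17, 1→17, 7→1; joined: 17 1 17 17 1.

17117171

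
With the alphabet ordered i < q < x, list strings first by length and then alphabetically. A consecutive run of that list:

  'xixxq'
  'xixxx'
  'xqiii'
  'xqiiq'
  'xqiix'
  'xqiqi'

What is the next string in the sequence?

xqiqq

The successor of xqiqi increments the rightmost position that isn't already x and resets every position after it to i.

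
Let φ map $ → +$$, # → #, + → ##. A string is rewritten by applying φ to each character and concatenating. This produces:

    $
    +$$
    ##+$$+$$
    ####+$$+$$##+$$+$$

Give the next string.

######+$$+$$##+$$+$$####+$$+$$##+$$+$$

Replace each of the 18 characters of ####+$$+$$##+$$+$$ in place — # # # # ## +$$ +$$ ## +$$ +$$ # # ## +$$ +$$ ## +$$ +$$ — and concatenate.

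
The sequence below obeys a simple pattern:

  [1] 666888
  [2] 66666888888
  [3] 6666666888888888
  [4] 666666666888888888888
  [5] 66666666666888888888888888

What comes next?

Each string has the form 6^{2n+1} 8^{3n} (n = 1, 2, …).
Setting n = 6 gives 13, 18 characters in each block.

6666666666666888888888888888888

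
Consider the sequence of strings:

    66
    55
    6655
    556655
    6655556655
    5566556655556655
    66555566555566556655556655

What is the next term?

556655665555665566555566555566556655556655

From term 3 onward, concatenate the second-to-last term with the last: 66·55 = 6655, 55·6655 = 556655, …
So term 8 is 5566556655556655·66555566555566556655556655.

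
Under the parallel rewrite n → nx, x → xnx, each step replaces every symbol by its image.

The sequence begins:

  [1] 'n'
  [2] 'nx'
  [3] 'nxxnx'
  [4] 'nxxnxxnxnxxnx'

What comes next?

nxxnxxnxnxxnxxnxnxxnxnxxnxxnxnxxnx

φ(nxxnxxnxnxxnx) expands symbol-by-symbol to nx xnx xnx nx xnx xnx nx xnx nx xnx xnx nx xnx; joining the 13 pieces gives the next term.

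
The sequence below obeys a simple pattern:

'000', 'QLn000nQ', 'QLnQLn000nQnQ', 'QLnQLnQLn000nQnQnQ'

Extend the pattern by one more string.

Every step adds QLn to the front and nQ to the end of the previous string.
One more step from QLnQLnQLn000nQnQnQ gives the answer.

QLnQLnQLnQLn000nQnQnQnQ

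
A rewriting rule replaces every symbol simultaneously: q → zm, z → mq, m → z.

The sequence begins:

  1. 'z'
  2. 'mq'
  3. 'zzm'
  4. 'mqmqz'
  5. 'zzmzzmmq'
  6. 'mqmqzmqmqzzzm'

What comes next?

Applying the rule to each of the 13 symbols of mqmqzmqmqzzzm gives the pieces z zm z zm mq z zm z zm mq mq mq z, which concatenate to the answer.

zzmzzmmqzzmzzmmqmqmqz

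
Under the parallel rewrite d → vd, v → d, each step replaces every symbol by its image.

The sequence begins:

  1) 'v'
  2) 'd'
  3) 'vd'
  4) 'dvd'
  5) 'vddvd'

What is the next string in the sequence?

dvdvddvd

Rewriting each symbol of vddvd: v→d, d→vd, d→vd, v→d, d→vd, which concatenates to d vd vd d vd.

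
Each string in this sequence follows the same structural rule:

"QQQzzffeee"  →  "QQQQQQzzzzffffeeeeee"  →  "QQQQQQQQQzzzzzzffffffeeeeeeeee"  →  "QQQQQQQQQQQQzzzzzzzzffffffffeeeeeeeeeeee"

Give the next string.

QQQQQQQQQQQQQQQzzzzzzzzzzffffffffffeeeeeeeeeeeeeee

Each string has the form Q^{3n} z^{2n} f^{2n} e^{3n} (n = 1, 2, …).
At n = 5 the blocks have lengths 15, 10, 10, 15.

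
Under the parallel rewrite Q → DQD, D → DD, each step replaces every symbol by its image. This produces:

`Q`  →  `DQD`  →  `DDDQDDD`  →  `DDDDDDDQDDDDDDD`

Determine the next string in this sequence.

DDDDDDDDDDDDDDDQDDDDDDDDDDDDDDD

Replace each of the 15 characters of DDDDDDDQDDDDDDD in place — DD DD DD DD DD DD DD DQD DD DD DD DD DD DD DD — and concatenate.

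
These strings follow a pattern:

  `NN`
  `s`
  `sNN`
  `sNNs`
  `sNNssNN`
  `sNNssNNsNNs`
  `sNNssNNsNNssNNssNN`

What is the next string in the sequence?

From term 3 onward, concatenate the last term with the second-to-last: s·NN = sNN, sNN·s = sNNs, …
So term 8 is sNNssNNsNNssNNssNN·sNNssNNsNNs.

sNNssNNsNNssNNssNNsNNssNNsNNs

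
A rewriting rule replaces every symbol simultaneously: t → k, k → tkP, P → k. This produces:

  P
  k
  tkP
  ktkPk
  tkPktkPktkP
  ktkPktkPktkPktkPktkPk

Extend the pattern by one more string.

Rewriting the 21 symbols of ktkPktkPktkPktkPktkPk one by one yields tkP k tkP k tkP k tkP k tkP k tkP k tkP k tkP k tkP k tkP k tkP; concatenated:

tkPktkPktkPktkPktkPktkPktkPktkPktkPktkPktkP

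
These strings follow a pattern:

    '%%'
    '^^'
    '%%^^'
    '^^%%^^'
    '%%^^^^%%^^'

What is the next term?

^^%%^^%%^^^^%%^^

Each term (from the third on) is the two preceding terms concatenated in order: term 3 = %%·^^ = %%^^.
So term 6 is ^^%%^^·%%^^^^%%^^.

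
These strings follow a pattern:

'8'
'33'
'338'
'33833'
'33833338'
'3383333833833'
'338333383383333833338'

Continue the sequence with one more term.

Each term (from the third on) is the previous term followed by the one before it: term 3 = 33·8 = 338.
Continuing: 338333383383333833338 · 3383333833833 gives term 8.

3383333833833338333383383333833833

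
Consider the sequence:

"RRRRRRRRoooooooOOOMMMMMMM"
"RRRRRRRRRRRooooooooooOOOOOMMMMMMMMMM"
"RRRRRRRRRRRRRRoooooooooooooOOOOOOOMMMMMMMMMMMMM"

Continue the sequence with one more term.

RRRRRRRRRRRRRRRRRooooooooooooooooOOOOOOOOOMMMMMMMMMMMMMMMM

Each string has the form R^{3n+2} o^{3n+1} O^{2n-1} M^{3n+1}, where the shown terms are n = 2, 3, 4.
Setting n = 5 gives 17, 16, 9, 16 characters in each block.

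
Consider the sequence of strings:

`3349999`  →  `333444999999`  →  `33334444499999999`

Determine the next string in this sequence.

The n-th term is n+1 3's then 2n-1 4's then 2n+2 9's (n = 1, 2, …).
Setting n = 4 gives 5, 7, 10 characters in each block.

3333344444449999999999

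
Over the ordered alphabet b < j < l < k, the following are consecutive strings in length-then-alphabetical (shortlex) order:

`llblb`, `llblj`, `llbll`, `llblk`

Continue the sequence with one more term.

llbkb

The successor of llblk increments the rightmost position that isn't already k and resets every position after it to b.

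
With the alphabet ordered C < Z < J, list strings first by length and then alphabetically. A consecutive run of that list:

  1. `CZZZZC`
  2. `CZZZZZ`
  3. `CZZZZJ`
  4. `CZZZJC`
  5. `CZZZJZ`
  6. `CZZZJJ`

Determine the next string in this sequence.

The successor of CZZZJJ increments the rightmost position that isn't already J and resets every position after it to C.

CZZJCC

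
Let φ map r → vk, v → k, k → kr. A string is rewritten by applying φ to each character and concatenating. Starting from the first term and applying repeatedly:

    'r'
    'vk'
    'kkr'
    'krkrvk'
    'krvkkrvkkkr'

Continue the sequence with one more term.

krvkkkrkrvkkkrkrkrvk

Expanding krvkkrvkkkr: k→kr, r→vk, v→k, k→kr, k→kr, r→vk, v→k, k→kr, k→kr, k→kr, r→vk. Concatenated: kr vk k kr kr vk k kr kr kr vk.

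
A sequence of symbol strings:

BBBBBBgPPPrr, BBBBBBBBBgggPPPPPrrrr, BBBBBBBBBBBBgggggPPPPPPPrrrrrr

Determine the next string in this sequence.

The n-th term is 3n+3 B's then 2n-1 g's then 2n+1 P's then 2n r's (n = 1, 2, …).
Setting n = 4 gives 15, 7, 9, 8 characters in each block.

BBBBBBBBBBBBBBBgggggggPPPPPPPPPrrrrrrrr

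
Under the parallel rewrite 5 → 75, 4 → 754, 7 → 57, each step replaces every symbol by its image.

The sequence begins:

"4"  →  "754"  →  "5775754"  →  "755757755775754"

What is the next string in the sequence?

Rewriting the 15 symbols of 755757755775754 one by one yields 57 75 75 57 75 57 57 75 75 57 57 75 57 75 754; concatenated:

5775755775575775755757755775754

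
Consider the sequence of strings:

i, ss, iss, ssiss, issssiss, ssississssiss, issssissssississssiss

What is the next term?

Each term (from the third on) is the two preceding terms concatenated in order: term 3 = i·ss = iss.
So term 8 is ssississssiss·issssissssississssiss.

ssississssississssissssississssiss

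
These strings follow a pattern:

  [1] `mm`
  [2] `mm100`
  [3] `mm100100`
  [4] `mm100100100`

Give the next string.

Every step adds 100 to the end: s(k+1) = s(k)·100.
Applying this once more to mm100100100:

mm100100100100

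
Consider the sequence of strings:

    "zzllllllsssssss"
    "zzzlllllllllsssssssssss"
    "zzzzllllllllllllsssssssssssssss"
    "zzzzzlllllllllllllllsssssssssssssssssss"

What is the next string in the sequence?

zzzzzzllllllllllllllllllsssssssssssssssssssssss

Each string has the form z^{n} l^{3n} s^{4n-1}, where the shown terms are n = 2, 3, 4, 5.
At n = 6 the blocks have lengths 6, 18, 23.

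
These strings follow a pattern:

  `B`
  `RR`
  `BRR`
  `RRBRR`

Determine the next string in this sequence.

BRRRRBRR

Each term (from the third on) is the two preceding terms concatenated in order: term 3 = B·RR = BRR.
So term 5 is BRR·RRBRR.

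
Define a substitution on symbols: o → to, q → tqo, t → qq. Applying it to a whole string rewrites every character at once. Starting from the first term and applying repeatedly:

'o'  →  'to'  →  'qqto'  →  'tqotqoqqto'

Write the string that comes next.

qqtqotoqqtqototqotqoqqto

Apply φ to tqotqoqqto symbol by symbol: t→qq, q→tqo, o→to, t→qq, q→tqo, o→to, q→tqo, q→tqo, t→qq, o→to; joined: qq tqo to qq tqo to tqo tqo qq to.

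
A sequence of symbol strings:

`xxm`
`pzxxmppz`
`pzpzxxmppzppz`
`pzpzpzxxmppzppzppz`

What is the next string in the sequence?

Every step adds pz to the front and ppz to the end of the previous string.
Applying this once more to pzpzpzxxmppzppzppz:

pzpzpzpzxxmppzppzppzppz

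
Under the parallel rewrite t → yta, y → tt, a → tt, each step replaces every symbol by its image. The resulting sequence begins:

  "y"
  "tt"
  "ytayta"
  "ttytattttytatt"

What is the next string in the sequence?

ytaytattytattytaytaytaytattytattytayta

Applying the rule to each of the 14 symbols of ttytattttytatt gives the pieces yta yta tt yta tt yta yta yta yta tt yta tt yta yta, which concatenate to the answer.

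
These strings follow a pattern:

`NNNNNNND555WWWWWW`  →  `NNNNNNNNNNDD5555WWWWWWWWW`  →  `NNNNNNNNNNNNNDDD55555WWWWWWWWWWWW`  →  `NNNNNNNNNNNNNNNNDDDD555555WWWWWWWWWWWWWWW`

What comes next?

Reading off run lengths: N runs 7, 10, 13, 16; D runs 1, 2, 3, 4; 5 runs 3, 4, 5, 6; W runs 6, 9, 12, 15 — each is linear in n, where the shown terms are n = 2, 3, 4, 5.
For the next term, n = 6, so the run lengths are 19, 5, 7, 18.

NNNNNNNNNNNNNNNNNNNDDDDD5555555WWWWWWWWWWWWWWWWWW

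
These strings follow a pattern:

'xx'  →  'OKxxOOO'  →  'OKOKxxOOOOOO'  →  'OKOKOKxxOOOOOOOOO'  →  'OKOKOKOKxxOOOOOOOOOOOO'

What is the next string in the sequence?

Each term wraps the previous one in OK on the left and OOO on the right.
One more step from OKOKOKOKxxOOOOOOOOOOOO gives the answer.

OKOKOKOKOKxxOOOOOOOOOOOOOOO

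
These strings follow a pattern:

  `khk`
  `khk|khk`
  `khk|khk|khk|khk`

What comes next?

Each string is two copies of the previous one joined by '|'.
So the next term is two copies of khk|khk|khk|khk with '|' between the halves.

khk|khk|khk|khk|khk|khk|khk|khk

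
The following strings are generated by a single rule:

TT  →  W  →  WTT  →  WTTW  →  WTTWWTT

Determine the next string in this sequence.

This is a Fibonacci-style word recurrence s(k) = s(k−1)·s(k−2): e.g. W·TT = WTT.
The next term joins WTTWWTT and WTTW.

WTTWWTTWTTW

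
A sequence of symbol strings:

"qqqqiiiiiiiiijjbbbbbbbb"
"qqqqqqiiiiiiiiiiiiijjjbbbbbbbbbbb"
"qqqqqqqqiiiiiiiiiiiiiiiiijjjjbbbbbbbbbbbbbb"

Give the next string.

Each string has the form q^{2n} i^{4n+1} j^{n} b^{3n+2}, where the shown terms are n = 2, 3, 4.
At n = 5 the blocks have lengths 10, 21, 5, 17.

qqqqqqqqqqiiiiiiiiiiiiiiiiiiiiijjjjjbbbbbbbbbbbbbbbbb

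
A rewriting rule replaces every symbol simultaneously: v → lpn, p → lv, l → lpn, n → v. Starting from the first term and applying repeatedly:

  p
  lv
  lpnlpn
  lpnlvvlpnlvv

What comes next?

lpnlvvlpnlpnlpnlpnlvvlpnlpnlpn

Rewriting each symbol of lpnlvvlpnlvv: l→lpn, p→lv, n→v, l→lpn, v→lpn, v→lpn, l→lpn, p→lv, n→v, l→lpn, v→lpn, v→lpn, which concatenates to lpn lv v lpn lpn lpn lpn lv v lpn lpn lpn.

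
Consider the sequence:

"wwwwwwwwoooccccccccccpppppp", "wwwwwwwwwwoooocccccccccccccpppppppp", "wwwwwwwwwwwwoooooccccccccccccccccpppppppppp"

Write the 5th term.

wwwwwwwwwwwwwwwwoooooooccccccccccccccccccccccpppppppppppppp

The n-th term is 2n+2 w's then n o's then 3n+1 c's then 2n p's, where the shown terms are n = 3, 4, 5.
For term 5, n = 7, so the run lengths are 16, 7, 22, 14.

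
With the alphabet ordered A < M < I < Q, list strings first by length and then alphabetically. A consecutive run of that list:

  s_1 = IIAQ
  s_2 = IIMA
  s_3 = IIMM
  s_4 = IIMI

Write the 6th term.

Advancing 2 positions from IIMI through IIMI → IIMQ reaches term 6.

IIIA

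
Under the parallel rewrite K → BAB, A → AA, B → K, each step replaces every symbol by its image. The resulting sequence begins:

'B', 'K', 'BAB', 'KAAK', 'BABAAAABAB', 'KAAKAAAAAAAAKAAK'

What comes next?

Rewriting the 16 symbols of KAAKAAAAAAAAKAAK one by one yields BAB AA AA BAB AA AA AA AA AA AA AA AA BAB AA AA BAB; concatenated:

BABAAAABABAAAAAAAAAAAAAAAABABAAAABAB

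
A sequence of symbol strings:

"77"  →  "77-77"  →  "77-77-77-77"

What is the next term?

Each string is two copies of the previous one joined by '-'.
Doubling 77-77-77-77 with '-' between the halves:

77-77-77-77-77-77-77-77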